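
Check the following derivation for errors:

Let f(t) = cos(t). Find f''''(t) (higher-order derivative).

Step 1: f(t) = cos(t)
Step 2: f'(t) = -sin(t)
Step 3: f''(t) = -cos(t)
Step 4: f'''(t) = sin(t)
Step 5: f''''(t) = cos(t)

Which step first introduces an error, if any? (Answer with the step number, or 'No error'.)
No error

All steps in this derivation are correct.
The final answer f''''(t) = cos(t) is valid.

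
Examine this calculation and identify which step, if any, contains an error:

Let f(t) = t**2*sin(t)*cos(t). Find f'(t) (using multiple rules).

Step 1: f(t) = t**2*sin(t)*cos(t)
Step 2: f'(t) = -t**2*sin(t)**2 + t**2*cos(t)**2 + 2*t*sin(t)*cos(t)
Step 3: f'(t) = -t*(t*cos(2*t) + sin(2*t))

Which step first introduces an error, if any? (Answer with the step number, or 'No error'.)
Step 3

Step 3 is incorrect due to a sign flip.
The step shows: -t*(t*cos(2*t) + sin(2*t))
The correct value should be: t*(t*cos(2*t) + sin(2*t))

Explanation: The sign of the whole expression was flipped: the term t*(t*cos(2*t) + sin(2*t)) was incorrectly written as -t*(t*cos(2*t) + sin(2*t))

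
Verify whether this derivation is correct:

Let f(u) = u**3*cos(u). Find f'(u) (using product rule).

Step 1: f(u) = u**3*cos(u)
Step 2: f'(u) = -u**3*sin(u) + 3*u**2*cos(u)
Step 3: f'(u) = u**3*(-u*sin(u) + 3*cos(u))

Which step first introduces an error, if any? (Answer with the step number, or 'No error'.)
Step 3

Step 3 is incorrect due to a wrong exponent.
The step shows: u**3*(-u*sin(u) + 3*cos(u))
The correct value should be: u**2*(-u*sin(u) + 3*cos(u))

Explanation: The exponent 2 on u was incorrectly written as 3: the term u**2*(-u*sin(u) + 3*cos(u)) was incorrectly written as u**3*(-u*sin(u) + 3*cos(u))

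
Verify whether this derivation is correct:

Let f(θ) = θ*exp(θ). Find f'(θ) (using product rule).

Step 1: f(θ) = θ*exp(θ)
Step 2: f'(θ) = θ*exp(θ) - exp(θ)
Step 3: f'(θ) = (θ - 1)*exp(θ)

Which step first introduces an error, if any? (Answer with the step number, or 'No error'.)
Step 2

Step 2 is incorrect due to a sign flip.
The step shows: θ*exp(θ) - exp(θ)
The correct value should be: θ*exp(θ) + exp(θ)

Explanation: The sign of one term was flipped: the term exp(θ) was incorrectly written as -exp(θ)
The later steps are derived from this incorrect expression, so the error originates in Step 2.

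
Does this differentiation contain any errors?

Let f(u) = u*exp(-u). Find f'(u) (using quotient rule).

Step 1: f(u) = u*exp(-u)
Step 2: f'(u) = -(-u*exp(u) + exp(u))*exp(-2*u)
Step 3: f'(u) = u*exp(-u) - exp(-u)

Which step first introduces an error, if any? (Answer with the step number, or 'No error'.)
Step 2

Step 2 is incorrect due to a sign flip.
The step shows: -(-u*exp(u) + exp(u))*exp(-2*u)
The correct value should be: (-u*exp(u) + exp(u))*exp(-2*u)

Explanation: The sign of the whole expression was flipped: the term (-u*exp(u) + exp(u))*exp(-2*u) was incorrectly written as -(-u*exp(u) + exp(u))*exp(-2*u)
The later steps are derived from this incorrect expression, so the error originates in Step 2.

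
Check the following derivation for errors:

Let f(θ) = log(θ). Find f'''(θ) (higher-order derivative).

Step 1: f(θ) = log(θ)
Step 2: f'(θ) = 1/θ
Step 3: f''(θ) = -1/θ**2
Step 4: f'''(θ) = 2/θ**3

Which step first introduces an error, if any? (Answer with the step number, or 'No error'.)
No error

All steps in this derivation are correct.
The final answer f'''(θ) = 2/θ**3 is valid.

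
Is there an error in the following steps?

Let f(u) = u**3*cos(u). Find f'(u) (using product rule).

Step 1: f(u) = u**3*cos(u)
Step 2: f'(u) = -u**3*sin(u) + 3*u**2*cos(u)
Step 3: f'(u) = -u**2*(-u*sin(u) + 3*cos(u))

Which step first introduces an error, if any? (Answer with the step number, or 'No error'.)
Step 3

Step 3 is incorrect due to a sign flip.
The step shows: -u**2*(-u*sin(u) + 3*cos(u))
The correct value should be: u**2*(-u*sin(u) + 3*cos(u))

Explanation: The sign of the whole expression was flipped: the term u**2*(-u*sin(u) + 3*cos(u)) was incorrectly written as -u**2*(-u*sin(u) + 3*cos(u))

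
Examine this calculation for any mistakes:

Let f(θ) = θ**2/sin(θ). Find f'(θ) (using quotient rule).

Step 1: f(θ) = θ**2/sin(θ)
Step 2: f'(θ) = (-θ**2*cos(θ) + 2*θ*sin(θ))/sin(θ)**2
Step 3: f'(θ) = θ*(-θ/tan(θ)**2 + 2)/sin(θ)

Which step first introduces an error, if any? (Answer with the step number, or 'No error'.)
Step 3

Step 3 is incorrect due to a wrong exponent.
The step shows: θ*(-θ/tan(θ)**2 + 2)/sin(θ)
The correct value should be: θ*(-θ/tan(θ) + 2)/sin(θ)

Explanation: The exponent -1 on tan(θ) was incorrectly written as -2: the term θ*(-θ/tan(θ) + 2)/sin(θ) was incorrectly written as θ*(-θ/tan(θ)**2 + 2)/sin(θ)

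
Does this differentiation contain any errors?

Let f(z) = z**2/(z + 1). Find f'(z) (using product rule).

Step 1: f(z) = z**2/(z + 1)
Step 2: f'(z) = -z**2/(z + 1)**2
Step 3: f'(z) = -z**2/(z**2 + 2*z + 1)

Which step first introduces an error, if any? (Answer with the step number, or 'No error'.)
Step 2

Step 2 is incorrect due to a dropped term.
The step shows: -z**2/(z + 1)**2
The correct value should be: -z**2/(z + 1)**2 + 2*z/(z + 1)

Explanation: A term was dropped: the term 2*z/(z + 1) was incorrectly omitted
The later steps are derived from this incorrect expression, so the error originates in Step 2.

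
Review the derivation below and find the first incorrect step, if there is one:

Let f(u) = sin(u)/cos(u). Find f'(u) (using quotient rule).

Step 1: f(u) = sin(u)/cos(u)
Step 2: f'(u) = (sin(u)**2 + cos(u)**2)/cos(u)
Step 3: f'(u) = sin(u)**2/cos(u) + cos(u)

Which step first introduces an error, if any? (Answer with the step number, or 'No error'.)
Step 2

Step 2 is incorrect due to a wrong exponent.
The step shows: (sin(u)**2 + cos(u)**2)/cos(u)
The correct value should be: (sin(u)**2 + cos(u)**2)/cos(u)**2

Explanation: The exponent -2 on cos(u) was incorrectly written as -1: the term (sin(u)**2 + cos(u)**2)/cos(u)**2 was incorrectly written as (sin(u)**2 + cos(u)**2)/cos(u)
The later steps are derived from this incorrect expression, so the error originates in Step 2.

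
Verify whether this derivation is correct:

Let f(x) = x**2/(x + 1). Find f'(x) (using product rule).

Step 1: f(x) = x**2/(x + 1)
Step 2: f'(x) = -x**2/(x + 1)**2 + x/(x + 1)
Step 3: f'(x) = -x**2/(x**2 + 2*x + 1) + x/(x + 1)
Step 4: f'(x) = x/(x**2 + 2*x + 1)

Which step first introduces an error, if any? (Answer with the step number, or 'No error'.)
Step 2

Step 2 is incorrect due to a wrong coefficient.
The step shows: -x**2/(x + 1)**2 + x/(x + 1)
The correct value should be: -x**2/(x + 1)**2 + 2*x/(x + 1)

Explanation: The coefficient 2 was incorrectly written as 1: the term 2*x/(x + 1) was incorrectly written as x/(x + 1)
The later steps are derived from this incorrect expression, so the error originates in Step 2.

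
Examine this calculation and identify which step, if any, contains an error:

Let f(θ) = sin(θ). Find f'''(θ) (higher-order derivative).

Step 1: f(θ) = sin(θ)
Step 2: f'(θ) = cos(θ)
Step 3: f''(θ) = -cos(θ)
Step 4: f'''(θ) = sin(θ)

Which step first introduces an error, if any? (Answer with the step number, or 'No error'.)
Step 3

Step 3 is incorrect due to a wrong trig function.
The step shows: -cos(θ)
The correct value should be: -sin(θ)

Explanation: sin(θ) was incorrectly written as cos(θ): the term -sin(θ) was incorrectly written as -cos(θ)
The later steps are derived from this incorrect expression, so the error originates in Step 3.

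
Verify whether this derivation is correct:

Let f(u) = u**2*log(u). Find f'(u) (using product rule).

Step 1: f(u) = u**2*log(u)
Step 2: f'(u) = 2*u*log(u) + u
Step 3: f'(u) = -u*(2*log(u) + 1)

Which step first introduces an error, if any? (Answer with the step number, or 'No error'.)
Step 3

Step 3 is incorrect due to a sign flip.
The step shows: -u*(2*log(u) + 1)
The correct value should be: u*(2*log(u) + 1)

Explanation: The sign of the whole expression was flipped: the term u*(2*log(u) + 1) was incorrectly written as -u*(2*log(u) + 1)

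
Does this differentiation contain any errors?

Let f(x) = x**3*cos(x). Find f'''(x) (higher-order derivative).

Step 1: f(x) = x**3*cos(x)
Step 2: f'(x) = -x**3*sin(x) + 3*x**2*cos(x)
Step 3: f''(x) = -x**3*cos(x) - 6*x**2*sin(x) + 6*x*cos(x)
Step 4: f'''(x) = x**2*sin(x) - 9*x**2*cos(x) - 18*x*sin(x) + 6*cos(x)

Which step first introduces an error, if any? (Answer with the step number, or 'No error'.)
Step 4

Step 4 is incorrect due to a wrong exponent.
The step shows: x**2*sin(x) - 9*x**2*cos(x) - 18*x*sin(x) + 6*cos(x)
The correct value should be: x**3*sin(x) - 9*x**2*cos(x) - 18*x*sin(x) + 6*cos(x)

Explanation: The exponent 3 on x was incorrectly written as 2: the term x**3*sin(x) was incorrectly written as x**2*sin(x)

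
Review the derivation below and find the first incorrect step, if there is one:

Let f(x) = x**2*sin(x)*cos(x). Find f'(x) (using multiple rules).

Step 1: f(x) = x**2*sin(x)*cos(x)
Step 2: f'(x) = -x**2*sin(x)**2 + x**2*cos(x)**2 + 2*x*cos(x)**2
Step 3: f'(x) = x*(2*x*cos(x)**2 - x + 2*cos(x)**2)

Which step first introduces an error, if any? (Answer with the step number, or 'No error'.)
Step 2

Step 2 is incorrect due to a wrong trig function.
The step shows: -x**2*sin(x)**2 + x**2*cos(x)**2 + 2*x*cos(x)**2
The correct value should be: -x**2*sin(x)**2 + x**2*cos(x)**2 + 2*x*sin(x)*cos(x)

Explanation: sin(x) was incorrectly written as cos(x): the term 2*x*sin(x)*cos(x) was incorrectly written as 2*x*cos(x)**2
The later steps are derived from this incorrect expression, so the error originates in Step 2.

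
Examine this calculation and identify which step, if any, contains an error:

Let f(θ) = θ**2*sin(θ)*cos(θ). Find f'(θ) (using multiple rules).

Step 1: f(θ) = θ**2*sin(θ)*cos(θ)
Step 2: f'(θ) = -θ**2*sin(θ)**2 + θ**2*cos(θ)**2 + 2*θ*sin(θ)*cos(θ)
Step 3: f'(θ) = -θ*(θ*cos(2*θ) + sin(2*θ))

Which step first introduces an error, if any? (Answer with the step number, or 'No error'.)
Step 3

Step 3 is incorrect due to a sign flip.
The step shows: -θ*(θ*cos(2*θ) + sin(2*θ))
The correct value should be: θ*(θ*cos(2*θ) + sin(2*θ))

Explanation: The sign of the whole expression was flipped: the term θ*(θ*cos(2*θ) + sin(2*θ)) was incorrectly written as -θ*(θ*cos(2*θ) + sin(2*θ))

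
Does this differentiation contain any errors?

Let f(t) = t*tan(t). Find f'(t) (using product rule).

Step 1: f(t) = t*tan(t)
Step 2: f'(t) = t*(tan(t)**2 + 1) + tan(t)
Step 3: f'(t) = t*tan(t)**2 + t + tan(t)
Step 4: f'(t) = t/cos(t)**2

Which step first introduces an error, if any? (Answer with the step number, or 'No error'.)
Step 4

Step 4 is incorrect due to a dropped term.
The step shows: t/cos(t)**2
The correct value should be: t/cos(t)**2 + tan(t)

Explanation: A term was dropped: the term tan(t) was incorrectly omitted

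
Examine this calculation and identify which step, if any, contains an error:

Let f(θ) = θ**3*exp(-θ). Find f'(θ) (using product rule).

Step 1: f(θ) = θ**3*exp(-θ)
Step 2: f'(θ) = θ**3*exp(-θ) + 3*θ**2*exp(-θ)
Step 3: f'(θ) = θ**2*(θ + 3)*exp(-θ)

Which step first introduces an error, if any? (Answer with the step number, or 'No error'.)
Step 2

Step 2 is incorrect due to a sign flip.
The step shows: θ**3*exp(-θ) + 3*θ**2*exp(-θ)
The correct value should be: -θ**3*exp(-θ) + 3*θ**2*exp(-θ)

Explanation: The sign of one term was flipped: the term -θ**3*exp(-θ) was incorrectly written as θ**3*exp(-θ)
The later steps are derived from this incorrect expression, so the error originates in Step 2.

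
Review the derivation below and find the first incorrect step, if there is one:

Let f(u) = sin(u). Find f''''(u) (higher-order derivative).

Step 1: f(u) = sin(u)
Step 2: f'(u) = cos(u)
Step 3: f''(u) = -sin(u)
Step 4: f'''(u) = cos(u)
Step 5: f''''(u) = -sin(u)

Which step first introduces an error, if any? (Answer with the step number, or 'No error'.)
Step 4

Step 4 is incorrect due to a sign flip.
The step shows: cos(u)
The correct value should be: -cos(u)

Explanation: The sign of the whole expression was flipped: the term -cos(u) was incorrectly written as cos(u)
The later steps are derived from this incorrect expression, so the error originates in Step 4.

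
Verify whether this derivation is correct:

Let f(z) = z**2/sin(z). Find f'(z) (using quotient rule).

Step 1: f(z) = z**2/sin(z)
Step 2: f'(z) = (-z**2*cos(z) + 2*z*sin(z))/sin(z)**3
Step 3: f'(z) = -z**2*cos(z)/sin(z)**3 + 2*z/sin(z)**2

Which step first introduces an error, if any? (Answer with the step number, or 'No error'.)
Step 2

Step 2 is incorrect due to a wrong exponent.
The step shows: (-z**2*cos(z) + 2*z*sin(z))/sin(z)**3
The correct value should be: (-z**2*cos(z) + 2*z*sin(z))/sin(z)**2

Explanation: The exponent -2 on sin(z) was incorrectly written as -3: the term (-z**2*cos(z) + 2*z*sin(z))/sin(z)**2 was incorrectly written as (-z**2*cos(z) + 2*z*sin(z))/sin(z)**3
The later steps are derived from this incorrect expression, so the error originates in Step 2.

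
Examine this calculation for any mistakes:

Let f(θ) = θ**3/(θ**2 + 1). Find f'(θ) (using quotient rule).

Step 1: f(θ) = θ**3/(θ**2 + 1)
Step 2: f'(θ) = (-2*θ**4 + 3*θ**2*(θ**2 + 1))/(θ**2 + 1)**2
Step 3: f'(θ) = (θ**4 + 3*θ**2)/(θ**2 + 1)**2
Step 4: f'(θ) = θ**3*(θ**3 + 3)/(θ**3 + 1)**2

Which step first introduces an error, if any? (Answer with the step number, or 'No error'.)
Step 4

Step 4 is incorrect due to a wrong exponent.
The step shows: θ**3*(θ**3 + 3)/(θ**3 + 1)**2
The correct value should be: θ**2*(θ**2 + 3)/(θ**2 + 1)**2

Explanation: The exponent 2 on θ was incorrectly written as 3: the term θ**2*(θ**2 + 3)/(θ**2 + 1)**2 was incorrectly written as θ**3*(θ**3 + 3)/(θ**3 + 1)**2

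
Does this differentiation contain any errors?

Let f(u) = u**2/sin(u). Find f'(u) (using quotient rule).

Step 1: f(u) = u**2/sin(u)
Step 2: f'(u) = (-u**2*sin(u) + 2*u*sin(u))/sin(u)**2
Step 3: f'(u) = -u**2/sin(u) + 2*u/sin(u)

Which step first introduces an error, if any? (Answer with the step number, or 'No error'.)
Step 2

Step 2 is incorrect due to a wrong trig function.
The step shows: (-u**2*sin(u) + 2*u*sin(u))/sin(u)**2
The correct value should be: (-u**2*cos(u) + 2*u*sin(u))/sin(u)**2

Explanation: cos(u) was incorrectly written as sin(u): the term (-u**2*cos(u) + 2*u*sin(u))/sin(u)**2 was incorrectly written as (-u**2*sin(u) + 2*u*sin(u))/sin(u)**2
The later steps are derived from this incorrect expression, so the error originates in Step 2.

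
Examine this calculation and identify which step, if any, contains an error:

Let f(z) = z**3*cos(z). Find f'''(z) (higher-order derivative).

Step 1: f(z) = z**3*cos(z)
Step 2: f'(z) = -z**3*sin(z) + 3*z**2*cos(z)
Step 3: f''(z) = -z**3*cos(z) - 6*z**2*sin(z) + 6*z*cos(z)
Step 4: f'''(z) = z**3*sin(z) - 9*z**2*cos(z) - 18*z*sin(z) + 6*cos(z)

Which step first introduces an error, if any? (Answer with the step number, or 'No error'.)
No error

All steps in this derivation are correct.
The final answer f'''(z) = z**3*sin(z) - 9*z**2*cos(z) - 18*z*sin(z) + 6*cos(z) is valid.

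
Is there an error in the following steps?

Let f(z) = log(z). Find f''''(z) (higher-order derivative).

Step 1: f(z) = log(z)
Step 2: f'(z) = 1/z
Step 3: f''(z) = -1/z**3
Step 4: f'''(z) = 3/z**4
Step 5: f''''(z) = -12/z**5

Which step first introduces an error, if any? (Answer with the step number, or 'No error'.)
Step 3

Step 3 is incorrect due to a wrong exponent.
The step shows: -1/z**3
The correct value should be: -1/z**2

Explanation: The exponent -2 on z was incorrectly written as -3: the term -1/z**2 was incorrectly written as -1/z**3
The later steps are derived from this incorrect expression, so the error originates in Step 3.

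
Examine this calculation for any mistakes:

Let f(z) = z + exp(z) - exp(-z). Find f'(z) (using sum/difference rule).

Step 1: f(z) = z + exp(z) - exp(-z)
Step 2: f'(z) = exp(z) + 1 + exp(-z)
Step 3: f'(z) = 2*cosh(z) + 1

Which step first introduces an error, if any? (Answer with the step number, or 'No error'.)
No error

All steps in this derivation are correct.
The final answer f'(z) = 2*cosh(z) + 1 is valid.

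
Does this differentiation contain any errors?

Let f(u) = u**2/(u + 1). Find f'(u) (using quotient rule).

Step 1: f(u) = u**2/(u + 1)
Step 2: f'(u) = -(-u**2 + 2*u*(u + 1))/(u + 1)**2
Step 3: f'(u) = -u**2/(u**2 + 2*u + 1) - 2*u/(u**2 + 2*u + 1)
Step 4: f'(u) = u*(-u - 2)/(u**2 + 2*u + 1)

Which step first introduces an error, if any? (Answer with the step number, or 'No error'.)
Step 2

Step 2 is incorrect due to a sign flip.
The step shows: -(-u**2 + 2*u*(u + 1))/(u + 1)**2
The correct value should be: (-u**2 + 2*u*(u + 1))/(u + 1)**2

Explanation: The sign of the whole expression was flipped: the term (-u**2 + 2*u*(u + 1))/(u + 1)**2 was incorrectly written as -(-u**2 + 2*u*(u + 1))/(u + 1)**2
The later steps are derived from this incorrect expression, so the error originates in Step 2.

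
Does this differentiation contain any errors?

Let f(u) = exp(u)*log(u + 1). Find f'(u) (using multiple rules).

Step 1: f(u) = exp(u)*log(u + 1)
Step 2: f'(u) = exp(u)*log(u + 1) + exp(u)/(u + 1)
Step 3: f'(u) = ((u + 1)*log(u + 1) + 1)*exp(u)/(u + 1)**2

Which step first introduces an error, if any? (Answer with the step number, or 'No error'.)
Step 3

Step 3 is incorrect due to a wrong exponent.
The step shows: ((u + 1)*log(u + 1) + 1)*exp(u)/(u + 1)**2
The correct value should be: ((u + 1)*log(u + 1) + 1)*exp(u)/(u + 1)

Explanation: The exponent -1 on u + 1 was incorrectly written as -2: the term ((u + 1)*log(u + 1) + 1)*exp(u)/(u + 1) was incorrectly written as ((u + 1)*log(u + 1) + 1)*exp(u)/(u + 1)**2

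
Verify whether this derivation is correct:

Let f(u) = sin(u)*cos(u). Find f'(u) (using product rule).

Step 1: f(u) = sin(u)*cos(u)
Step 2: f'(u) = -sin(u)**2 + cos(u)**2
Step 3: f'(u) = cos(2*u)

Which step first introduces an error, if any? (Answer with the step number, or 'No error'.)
No error

All steps in this derivation are correct.
The final answer f'(u) = cos(2*u) is valid.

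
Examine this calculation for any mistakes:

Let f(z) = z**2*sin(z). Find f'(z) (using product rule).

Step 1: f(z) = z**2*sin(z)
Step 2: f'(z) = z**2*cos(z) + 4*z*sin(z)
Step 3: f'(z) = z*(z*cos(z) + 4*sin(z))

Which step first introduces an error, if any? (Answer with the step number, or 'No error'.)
Step 2

Step 2 is incorrect due to a wrong coefficient.
The step shows: z**2*cos(z) + 4*z*sin(z)
The correct value should be: z**2*cos(z) + 2*z*sin(z)

Explanation: The coefficient 2 was incorrectly written as 4: the term 2*z*sin(z) was incorrectly written as 4*z*sin(z)
The later steps are derived from this incorrect expression, so the error originates in Step 2.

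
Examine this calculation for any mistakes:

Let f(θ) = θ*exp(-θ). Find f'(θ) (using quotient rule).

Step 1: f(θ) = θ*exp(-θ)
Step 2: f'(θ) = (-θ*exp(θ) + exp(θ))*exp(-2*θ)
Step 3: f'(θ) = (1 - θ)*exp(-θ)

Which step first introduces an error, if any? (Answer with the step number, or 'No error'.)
No error

All steps in this derivation are correct.
The final answer f'(θ) = (1 - θ)*exp(-θ) is valid.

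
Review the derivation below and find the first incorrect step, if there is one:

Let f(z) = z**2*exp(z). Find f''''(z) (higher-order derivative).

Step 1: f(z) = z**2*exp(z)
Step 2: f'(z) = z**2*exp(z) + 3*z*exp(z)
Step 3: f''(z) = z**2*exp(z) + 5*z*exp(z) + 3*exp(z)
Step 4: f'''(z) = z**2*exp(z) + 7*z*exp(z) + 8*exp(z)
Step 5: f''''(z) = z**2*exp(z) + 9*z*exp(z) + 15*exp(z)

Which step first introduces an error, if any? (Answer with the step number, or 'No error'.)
Step 2

Step 2 is incorrect due to a wrong coefficient.
The step shows: z**2*exp(z) + 3*z*exp(z)
The correct value should be: z**2*exp(z) + 2*z*exp(z)

Explanation: The coefficient 2 was incorrectly written as 3: the term 2*z*exp(z) was incorrectly written as 3*z*exp(z)
The later steps are derived from this incorrect expression, so the error originates in Step 2.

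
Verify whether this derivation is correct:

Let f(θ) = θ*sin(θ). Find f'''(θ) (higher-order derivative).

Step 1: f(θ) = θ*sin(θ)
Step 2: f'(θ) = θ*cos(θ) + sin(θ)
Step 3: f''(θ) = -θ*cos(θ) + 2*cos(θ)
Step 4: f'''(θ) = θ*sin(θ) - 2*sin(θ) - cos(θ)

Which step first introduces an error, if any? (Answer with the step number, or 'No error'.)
Step 3

Step 3 is incorrect due to a wrong trig function.
The step shows: -θ*cos(θ) + 2*cos(θ)
The correct value should be: -θ*sin(θ) + 2*cos(θ)

Explanation: sin(θ) was incorrectly written as cos(θ): the term -θ*sin(θ) was incorrectly written as -θ*cos(θ)
The later steps are derived from this incorrect expression, so the error originates in Step 3.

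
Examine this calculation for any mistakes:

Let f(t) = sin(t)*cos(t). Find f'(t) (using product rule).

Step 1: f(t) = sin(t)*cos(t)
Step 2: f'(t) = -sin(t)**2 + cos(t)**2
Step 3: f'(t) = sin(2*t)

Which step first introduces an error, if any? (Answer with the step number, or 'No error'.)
Step 3

Step 3 is incorrect due to a wrong trig function.
The step shows: sin(2*t)
The correct value should be: cos(2*t)

Explanation: cos(2*t) was incorrectly written as sin(2*t): the term cos(2*t) was incorrectly written as sin(2*t)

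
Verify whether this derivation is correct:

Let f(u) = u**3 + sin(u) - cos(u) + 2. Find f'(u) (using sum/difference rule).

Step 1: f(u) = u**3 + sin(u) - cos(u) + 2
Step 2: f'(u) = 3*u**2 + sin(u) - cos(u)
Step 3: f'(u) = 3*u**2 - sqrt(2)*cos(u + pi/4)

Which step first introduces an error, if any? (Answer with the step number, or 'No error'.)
Step 2

Step 2 is incorrect due to a sign flip.
The step shows: 3*u**2 + sin(u) - cos(u)
The correct value should be: 3*u**2 + sin(u) + cos(u)

Explanation: The sign of one term was flipped: the term cos(u) was incorrectly written as -cos(u)
The later steps are derived from this incorrect expression, so the error originates in Step 2.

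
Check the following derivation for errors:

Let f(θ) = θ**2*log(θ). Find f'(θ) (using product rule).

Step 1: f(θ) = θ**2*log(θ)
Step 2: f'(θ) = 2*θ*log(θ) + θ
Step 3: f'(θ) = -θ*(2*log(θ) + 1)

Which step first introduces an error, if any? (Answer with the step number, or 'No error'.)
Step 3

Step 3 is incorrect due to a sign flip.
The step shows: -θ*(2*log(θ) + 1)
The correct value should be: θ*(2*log(θ) + 1)

Explanation: The sign of the whole expression was flipped: the term θ*(2*log(θ) + 1) was incorrectly written as -θ*(2*log(θ) + 1)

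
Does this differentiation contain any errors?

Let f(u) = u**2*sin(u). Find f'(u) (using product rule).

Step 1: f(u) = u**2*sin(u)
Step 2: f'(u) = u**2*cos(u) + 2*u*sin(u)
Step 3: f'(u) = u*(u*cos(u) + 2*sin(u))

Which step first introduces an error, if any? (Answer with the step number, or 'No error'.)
No error

All steps in this derivation are correct.
The final answer f'(u) = u*(u*cos(u) + 2*sin(u)) is valid.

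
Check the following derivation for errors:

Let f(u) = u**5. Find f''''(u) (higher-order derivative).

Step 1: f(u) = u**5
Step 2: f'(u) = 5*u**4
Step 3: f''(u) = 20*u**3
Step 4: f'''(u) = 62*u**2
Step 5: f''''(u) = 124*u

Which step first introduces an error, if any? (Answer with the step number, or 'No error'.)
Step 4

Step 4 is incorrect due to a wrong coefficient.
The step shows: 62*u**2
The correct value should be: 60*u**2

Explanation: The coefficient 60 was incorrectly written as 62: the term 60*u**2 was incorrectly written as 62*u**2
The later steps are derived from this incorrect expression, so the error originates in Step 4.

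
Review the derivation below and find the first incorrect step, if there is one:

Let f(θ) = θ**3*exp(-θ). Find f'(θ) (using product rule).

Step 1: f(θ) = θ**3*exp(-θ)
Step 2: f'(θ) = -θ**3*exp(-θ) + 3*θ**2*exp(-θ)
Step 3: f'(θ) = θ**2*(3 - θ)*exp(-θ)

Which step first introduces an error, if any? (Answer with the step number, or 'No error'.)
No error

All steps in this derivation are correct.
The final answer f'(θ) = θ**2*(3 - θ)*exp(-θ) is valid.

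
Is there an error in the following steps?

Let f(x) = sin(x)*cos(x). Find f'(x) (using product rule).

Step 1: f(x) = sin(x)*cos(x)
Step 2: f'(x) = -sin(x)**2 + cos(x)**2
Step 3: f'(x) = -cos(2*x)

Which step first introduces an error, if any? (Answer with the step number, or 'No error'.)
Step 3

Step 3 is incorrect due to a sign flip.
The step shows: -cos(2*x)
The correct value should be: cos(2*x)

Explanation: The sign of the whole expression was flipped: the term cos(2*x) was incorrectly written as -cos(2*x)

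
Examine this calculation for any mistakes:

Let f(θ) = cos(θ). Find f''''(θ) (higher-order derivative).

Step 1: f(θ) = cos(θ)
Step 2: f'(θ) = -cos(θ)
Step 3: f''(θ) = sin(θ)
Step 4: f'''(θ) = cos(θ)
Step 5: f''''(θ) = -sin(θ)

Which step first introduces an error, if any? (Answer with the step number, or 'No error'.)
Step 2

Step 2 is incorrect due to a wrong trig function.
The step shows: -cos(θ)
The correct value should be: -sin(θ)

Explanation: sin(θ) was incorrectly written as cos(θ): the term -sin(θ) was incorrectly written as -cos(θ)
The later steps are derived from this incorrect expression, so the error originates in Step 2.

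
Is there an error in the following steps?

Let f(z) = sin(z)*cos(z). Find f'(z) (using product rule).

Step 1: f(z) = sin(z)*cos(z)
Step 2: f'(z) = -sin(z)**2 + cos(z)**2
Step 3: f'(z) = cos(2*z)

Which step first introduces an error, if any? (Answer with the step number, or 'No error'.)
No error

All steps in this derivation are correct.
The final answer f'(z) = cos(2*z) is valid.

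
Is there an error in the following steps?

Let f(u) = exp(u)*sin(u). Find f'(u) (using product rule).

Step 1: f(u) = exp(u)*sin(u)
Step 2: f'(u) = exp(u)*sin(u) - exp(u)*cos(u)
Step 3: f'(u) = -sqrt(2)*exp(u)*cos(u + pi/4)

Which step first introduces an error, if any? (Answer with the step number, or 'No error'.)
Step 2

Step 2 is incorrect due to a sign flip.
The step shows: exp(u)*sin(u) - exp(u)*cos(u)
The correct value should be: exp(u)*sin(u) + exp(u)*cos(u)

Explanation: The sign of one term was flipped: the term exp(u)*cos(u) was incorrectly written as -exp(u)*cos(u)
The later steps are derived from this incorrect expression, so the error originates in Step 2.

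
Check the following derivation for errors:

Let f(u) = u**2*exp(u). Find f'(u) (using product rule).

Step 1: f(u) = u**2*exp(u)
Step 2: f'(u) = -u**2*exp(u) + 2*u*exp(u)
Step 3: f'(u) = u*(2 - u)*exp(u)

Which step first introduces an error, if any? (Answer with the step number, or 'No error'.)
Step 2

Step 2 is incorrect due to a sign flip.
The step shows: -u**2*exp(u) + 2*u*exp(u)
The correct value should be: u**2*exp(u) + 2*u*exp(u)

Explanation: The sign of one term was flipped: the term u**2*exp(u) was incorrectly written as -u**2*exp(u)
The later steps are derived from this incorrect expression, so the error originates in Step 2.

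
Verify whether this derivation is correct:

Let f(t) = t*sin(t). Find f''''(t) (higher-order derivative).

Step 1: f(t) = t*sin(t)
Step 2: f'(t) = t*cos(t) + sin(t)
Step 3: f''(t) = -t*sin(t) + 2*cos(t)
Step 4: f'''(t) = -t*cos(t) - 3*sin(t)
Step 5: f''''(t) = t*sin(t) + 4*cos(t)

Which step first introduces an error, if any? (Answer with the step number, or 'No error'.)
Step 5

Step 5 is incorrect due to a sign flip.
The step shows: t*sin(t) + 4*cos(t)
The correct value should be: t*sin(t) - 4*cos(t)

Explanation: The sign of one term was flipped: the term -4*cos(t) was incorrectly written as 4*cos(t)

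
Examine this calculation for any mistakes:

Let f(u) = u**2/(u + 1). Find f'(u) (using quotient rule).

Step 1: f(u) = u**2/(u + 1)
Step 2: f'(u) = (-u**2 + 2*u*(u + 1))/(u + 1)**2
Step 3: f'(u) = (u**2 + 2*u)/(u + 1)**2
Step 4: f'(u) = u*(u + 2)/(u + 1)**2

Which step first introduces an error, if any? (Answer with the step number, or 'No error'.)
No error

All steps in this derivation are correct.
The final answer f'(u) = u*(u + 2)/(u + 1)**2 is valid.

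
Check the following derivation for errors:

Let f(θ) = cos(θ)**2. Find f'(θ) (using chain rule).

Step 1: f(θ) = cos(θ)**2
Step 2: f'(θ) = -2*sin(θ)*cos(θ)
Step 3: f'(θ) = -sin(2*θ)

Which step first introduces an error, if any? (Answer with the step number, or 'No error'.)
No error

All steps in this derivation are correct.
The final answer f'(θ) = -sin(2*θ) is valid.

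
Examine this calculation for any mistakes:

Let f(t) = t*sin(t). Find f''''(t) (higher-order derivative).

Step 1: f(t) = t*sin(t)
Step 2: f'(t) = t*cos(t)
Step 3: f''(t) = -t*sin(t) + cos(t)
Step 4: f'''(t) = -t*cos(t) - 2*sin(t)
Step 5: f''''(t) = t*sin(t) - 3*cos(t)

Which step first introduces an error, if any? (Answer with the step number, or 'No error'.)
Step 2

Step 2 is incorrect due to a dropped term.
The step shows: t*cos(t)
The correct value should be: t*cos(t) + sin(t)

Explanation: A term was dropped: the term sin(t) was incorrectly omitted
The later steps are derived from this incorrect expression, so the error originates in Step 2.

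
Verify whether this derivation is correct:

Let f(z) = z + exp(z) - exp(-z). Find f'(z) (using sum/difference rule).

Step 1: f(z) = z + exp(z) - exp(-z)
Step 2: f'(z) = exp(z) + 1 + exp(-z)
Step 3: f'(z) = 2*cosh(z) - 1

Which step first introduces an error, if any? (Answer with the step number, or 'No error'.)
Step 3

Step 3 is incorrect due to a sign flip.
The step shows: 2*cosh(z) - 1
The correct value should be: 2*cosh(z) + 1

Explanation: The sign of one term was flipped: the term 1 was incorrectly written as -1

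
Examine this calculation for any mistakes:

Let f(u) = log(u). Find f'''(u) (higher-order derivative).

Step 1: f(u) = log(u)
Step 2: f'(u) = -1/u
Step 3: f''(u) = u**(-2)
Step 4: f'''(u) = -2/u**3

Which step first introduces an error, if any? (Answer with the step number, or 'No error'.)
Step 2

Step 2 is incorrect due to a sign flip.
The step shows: -1/u
The correct value should be: 1/u

Explanation: The sign of the whole expression was flipped: the term 1/u was incorrectly written as -1/u
The later steps are derived from this incorrect expression, so the error originates in Step 2.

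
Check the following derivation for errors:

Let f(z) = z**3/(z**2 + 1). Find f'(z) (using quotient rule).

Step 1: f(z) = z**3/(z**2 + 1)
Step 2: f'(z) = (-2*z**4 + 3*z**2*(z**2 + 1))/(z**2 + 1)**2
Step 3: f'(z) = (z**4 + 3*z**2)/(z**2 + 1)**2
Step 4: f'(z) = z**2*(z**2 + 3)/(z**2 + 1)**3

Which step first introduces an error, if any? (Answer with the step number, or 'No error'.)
Step 4

Step 4 is incorrect due to a wrong exponent.
The step shows: z**2*(z**2 + 3)/(z**2 + 1)**3
The correct value should be: z**2*(z**2 + 3)/(z**2 + 1)**2

Explanation: The exponent -2 on z**2 + 1 was incorrectly written as -3: the term z**2*(z**2 + 3)/(z**2 + 1)**2 was incorrectly written as z**2*(z**2 + 3)/(z**2 + 1)**3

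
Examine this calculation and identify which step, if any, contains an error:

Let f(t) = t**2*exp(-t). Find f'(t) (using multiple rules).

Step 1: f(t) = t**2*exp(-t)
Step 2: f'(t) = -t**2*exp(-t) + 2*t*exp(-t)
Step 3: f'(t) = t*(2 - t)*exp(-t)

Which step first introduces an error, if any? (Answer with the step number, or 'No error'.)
No error

All steps in this derivation are correct.
The final answer f'(t) = t*(2 - t)*exp(-t) is valid.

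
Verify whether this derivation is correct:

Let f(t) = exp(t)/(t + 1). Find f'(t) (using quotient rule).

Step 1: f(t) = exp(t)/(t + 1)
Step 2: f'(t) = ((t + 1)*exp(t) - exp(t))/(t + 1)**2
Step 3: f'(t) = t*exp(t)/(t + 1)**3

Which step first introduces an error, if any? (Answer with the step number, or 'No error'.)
Step 3

Step 3 is incorrect due to a wrong exponent.
The step shows: t*exp(t)/(t + 1)**3
The correct value should be: t*exp(t)/(t + 1)**2

Explanation: The exponent -2 on t + 1 was incorrectly written as -3: the term t*exp(t)/(t + 1)**2 was incorrectly written as t*exp(t)/(t + 1)**3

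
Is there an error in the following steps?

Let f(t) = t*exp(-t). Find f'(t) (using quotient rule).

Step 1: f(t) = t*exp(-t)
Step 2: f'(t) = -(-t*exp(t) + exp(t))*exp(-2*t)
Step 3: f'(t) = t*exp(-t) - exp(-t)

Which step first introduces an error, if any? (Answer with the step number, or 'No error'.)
Step 2

Step 2 is incorrect due to a sign flip.
The step shows: -(-t*exp(t) + exp(t))*exp(-2*t)
The correct value should be: (-t*exp(t) + exp(t))*exp(-2*t)

Explanation: The sign of the whole expression was flipped: the term (-t*exp(t) + exp(t))*exp(-2*t) was incorrectly written as -(-t*exp(t) + exp(t))*exp(-2*t)
The later steps are derived from this incorrect expression, so the error originates in Step 2.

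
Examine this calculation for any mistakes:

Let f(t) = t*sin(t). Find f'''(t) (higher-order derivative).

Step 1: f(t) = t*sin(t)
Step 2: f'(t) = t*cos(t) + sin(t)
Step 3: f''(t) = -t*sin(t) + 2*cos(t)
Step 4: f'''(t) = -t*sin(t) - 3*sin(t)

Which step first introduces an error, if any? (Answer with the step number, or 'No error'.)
Step 4

Step 4 is incorrect due to a wrong trig function.
The step shows: -t*sin(t) - 3*sin(t)
The correct value should be: -t*cos(t) - 3*sin(t)

Explanation: cos(t) was incorrectly written as sin(t): the term -t*cos(t) was incorrectly written as -t*sin(t)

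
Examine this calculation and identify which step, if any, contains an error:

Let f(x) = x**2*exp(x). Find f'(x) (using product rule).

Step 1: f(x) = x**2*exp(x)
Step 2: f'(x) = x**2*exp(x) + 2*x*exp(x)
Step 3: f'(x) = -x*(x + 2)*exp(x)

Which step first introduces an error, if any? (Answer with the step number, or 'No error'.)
Step 3

Step 3 is incorrect due to a sign flip.
The step shows: -x*(x + 2)*exp(x)
The correct value should be: x*(x + 2)*exp(x)

Explanation: The sign of the whole expression was flipped: the term x*(x + 2)*exp(x) was incorrectly written as -x*(x + 2)*exp(x)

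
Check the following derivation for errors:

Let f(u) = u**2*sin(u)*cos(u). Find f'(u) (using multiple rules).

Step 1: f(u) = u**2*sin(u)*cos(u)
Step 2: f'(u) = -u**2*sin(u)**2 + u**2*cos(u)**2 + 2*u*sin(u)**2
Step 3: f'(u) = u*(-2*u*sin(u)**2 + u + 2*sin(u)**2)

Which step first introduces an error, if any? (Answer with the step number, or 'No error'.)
Step 2

Step 2 is incorrect due to a wrong trig function.
The step shows: -u**2*sin(u)**2 + u**2*cos(u)**2 + 2*u*sin(u)**2
The correct value should be: -u**2*sin(u)**2 + u**2*cos(u)**2 + 2*u*sin(u)*cos(u)

Explanation: cos(u) was incorrectly written as sin(u): the term 2*u*sin(u)*cos(u) was incorrectly written as 2*u*sin(u)**2
The later steps are derived from this incorrect expression, so the error originates in Step 2.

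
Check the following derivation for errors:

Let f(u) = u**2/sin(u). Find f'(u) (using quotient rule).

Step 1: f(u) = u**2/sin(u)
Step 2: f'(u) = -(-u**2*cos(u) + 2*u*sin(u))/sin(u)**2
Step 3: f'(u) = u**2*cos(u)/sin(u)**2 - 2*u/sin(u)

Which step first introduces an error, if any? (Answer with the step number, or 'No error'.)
Step 2

Step 2 is incorrect due to a sign flip.
The step shows: -(-u**2*cos(u) + 2*u*sin(u))/sin(u)**2
The correct value should be: (-u**2*cos(u) + 2*u*sin(u))/sin(u)**2

Explanation: The sign of the whole expression was flipped: the term (-u**2*cos(u) + 2*u*sin(u))/sin(u)**2 was incorrectly written as -(-u**2*cos(u) + 2*u*sin(u))/sin(u)**2
The later steps are derived from this incorrect expression, so the error originates in Step 2.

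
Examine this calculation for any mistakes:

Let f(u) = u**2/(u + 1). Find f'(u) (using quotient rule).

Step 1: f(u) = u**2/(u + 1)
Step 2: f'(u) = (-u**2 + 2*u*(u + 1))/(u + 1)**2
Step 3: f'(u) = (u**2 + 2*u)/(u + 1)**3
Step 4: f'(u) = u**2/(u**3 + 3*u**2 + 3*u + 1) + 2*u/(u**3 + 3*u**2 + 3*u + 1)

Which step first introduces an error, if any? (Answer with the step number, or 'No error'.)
Step 3

Step 3 is incorrect due to a wrong exponent.
The step shows: (u**2 + 2*u)/(u + 1)**3
The correct value should be: (u**2 + 2*u)/(u + 1)**2

Explanation: The exponent -2 on u + 1 was incorrectly written as -3: the term (u**2 + 2*u)/(u + 1)**2 was incorrectly written as (u**2 + 2*u)/(u + 1)**3
The later steps are derived from this incorrect expression, so the error originates in Step 3.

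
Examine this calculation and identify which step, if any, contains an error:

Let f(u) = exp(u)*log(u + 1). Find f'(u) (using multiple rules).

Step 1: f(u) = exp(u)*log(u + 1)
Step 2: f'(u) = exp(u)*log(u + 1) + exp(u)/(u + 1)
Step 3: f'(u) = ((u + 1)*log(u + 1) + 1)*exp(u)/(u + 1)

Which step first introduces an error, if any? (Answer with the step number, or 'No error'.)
No error

All steps in this derivation are correct.
The final answer f'(u) = ((u + 1)*log(u + 1) + 1)*exp(u)/(u + 1) is valid.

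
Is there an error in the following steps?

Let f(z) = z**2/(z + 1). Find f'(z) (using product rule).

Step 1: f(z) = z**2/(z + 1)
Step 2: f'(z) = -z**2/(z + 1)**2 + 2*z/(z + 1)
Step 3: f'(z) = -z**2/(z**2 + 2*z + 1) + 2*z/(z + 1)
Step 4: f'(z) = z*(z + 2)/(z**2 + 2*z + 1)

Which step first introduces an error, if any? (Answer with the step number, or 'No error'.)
No error

All steps in this derivation are correct.
The final answer f'(z) = z*(z + 2)/(z**2 + 2*z + 1) is valid.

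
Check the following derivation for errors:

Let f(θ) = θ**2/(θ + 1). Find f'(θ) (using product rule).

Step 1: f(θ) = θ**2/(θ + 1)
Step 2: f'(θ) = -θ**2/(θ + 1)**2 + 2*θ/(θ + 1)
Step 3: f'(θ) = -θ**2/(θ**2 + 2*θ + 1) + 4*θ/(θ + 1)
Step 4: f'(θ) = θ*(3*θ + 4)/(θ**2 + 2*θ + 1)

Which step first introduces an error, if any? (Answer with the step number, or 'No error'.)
Step 3

Step 3 is incorrect due to a wrong coefficient.
The step shows: -θ**2/(θ**2 + 2*θ + 1) + 4*θ/(θ + 1)
The correct value should be: -θ**2/(θ**2 + 2*θ + 1) + 2*θ/(θ + 1)

Explanation: The coefficient 2 was incorrectly written as 4: the term 2*θ/(θ + 1) was incorrectly written as 4*θ/(θ + 1)
The later steps are derived from this incorrect expression, so the error originates in Step 3.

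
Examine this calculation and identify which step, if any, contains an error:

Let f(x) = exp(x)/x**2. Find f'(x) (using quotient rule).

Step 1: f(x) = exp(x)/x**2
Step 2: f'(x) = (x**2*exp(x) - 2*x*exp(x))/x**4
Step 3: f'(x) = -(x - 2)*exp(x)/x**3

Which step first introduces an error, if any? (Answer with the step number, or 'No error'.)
Step 3

Step 3 is incorrect due to a sign flip.
The step shows: -(x - 2)*exp(x)/x**3
The correct value should be: (x - 2)*exp(x)/x**3

Explanation: The sign of the whole expression was flipped: the term (x - 2)*exp(x)/x**3 was incorrectly written as -(x - 2)*exp(x)/x**3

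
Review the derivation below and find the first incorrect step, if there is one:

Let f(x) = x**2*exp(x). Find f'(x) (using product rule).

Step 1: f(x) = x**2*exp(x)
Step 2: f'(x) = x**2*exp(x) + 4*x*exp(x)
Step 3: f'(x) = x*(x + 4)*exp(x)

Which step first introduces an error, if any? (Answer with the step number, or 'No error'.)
Step 2

Step 2 is incorrect due to a wrong coefficient.
The step shows: x**2*exp(x) + 4*x*exp(x)
The correct value should be: x**2*exp(x) + 2*x*exp(x)

Explanation: The coefficient 2 was incorrectly written as 4: the term 2*x*exp(x) was incorrectly written as 4*x*exp(x)
The later steps are derived from this incorrect expression, so the error originates in Step 2.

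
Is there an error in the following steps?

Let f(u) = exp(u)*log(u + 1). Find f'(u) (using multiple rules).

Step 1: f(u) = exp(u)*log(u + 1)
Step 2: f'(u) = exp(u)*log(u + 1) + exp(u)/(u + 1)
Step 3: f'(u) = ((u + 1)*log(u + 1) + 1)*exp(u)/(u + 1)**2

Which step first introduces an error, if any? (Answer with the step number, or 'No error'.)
Step 3

Step 3 is incorrect due to a wrong exponent.
The step shows: ((u + 1)*log(u + 1) + 1)*exp(u)/(u + 1)**2
The correct value should be: ((u + 1)*log(u + 1) + 1)*exp(u)/(u + 1)

Explanation: The exponent -1 on u + 1 was incorrectly written as -2: the term ((u + 1)*log(u + 1) + 1)*exp(u)/(u + 1) was incorrectly written as ((u + 1)*log(u + 1) + 1)*exp(u)/(u + 1)**2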